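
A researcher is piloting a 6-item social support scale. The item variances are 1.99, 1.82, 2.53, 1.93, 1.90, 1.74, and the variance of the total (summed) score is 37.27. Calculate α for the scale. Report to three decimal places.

ΣVar(i) = 1.99 + 1.82 + 2.53 + 1.93 + 1.90 + 1.74 = 11.91
α = (k/(k−1))·(1 − ΣVar(i)/Var(T)) = (6/5)·(1 − 11.91/37.27) = 0.817

α = 0.817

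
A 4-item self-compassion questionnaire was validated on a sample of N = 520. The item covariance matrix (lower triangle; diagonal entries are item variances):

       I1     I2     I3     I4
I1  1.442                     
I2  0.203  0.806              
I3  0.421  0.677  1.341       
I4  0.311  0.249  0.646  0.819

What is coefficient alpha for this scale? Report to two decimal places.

sum of item variances = 1.442 + 0.806 + 1.341 + 0.819 = 4.408
Sum of off-diagonal covariances = 2.507
total variance = 4.408 + 2 × 2.507 = 9.422
α = (k/(k−1))·(1 − sum of item variances/total variance) = (4/3)·(1 − 4.408/9.422) = 0.71

α = 0.71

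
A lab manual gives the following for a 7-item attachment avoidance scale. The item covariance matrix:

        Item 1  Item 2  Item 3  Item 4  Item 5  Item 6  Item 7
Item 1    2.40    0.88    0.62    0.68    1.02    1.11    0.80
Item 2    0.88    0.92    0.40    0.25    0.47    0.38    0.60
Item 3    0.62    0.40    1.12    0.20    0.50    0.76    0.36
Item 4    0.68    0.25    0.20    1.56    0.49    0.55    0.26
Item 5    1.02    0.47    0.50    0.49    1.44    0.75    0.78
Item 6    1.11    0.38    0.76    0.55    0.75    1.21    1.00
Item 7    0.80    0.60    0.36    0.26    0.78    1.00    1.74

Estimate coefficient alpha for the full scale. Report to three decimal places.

α = 0.831

Σσ²ᵢ = 2.40 + 0.92 + 1.12 + 1.56 + 1.44 + 1.21 + 1.74 = 10.39
Sum of the distinct covariances = 12.86
σ²_total = 10.39 + 2 × 12.86 = 36.11
α = (k/(k−1))·(1 − Σσ²ᵢ/σ²_total) = (7/6)·(1 − 10.39/36.11) = 0.831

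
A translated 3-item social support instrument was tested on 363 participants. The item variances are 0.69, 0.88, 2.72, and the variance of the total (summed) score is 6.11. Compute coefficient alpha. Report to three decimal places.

ΣVar(i) = 0.69 + 0.88 + 2.72 = 4.29
α = (k/(k−1))·(1 − ΣVar(i)/total variance) = (3/2)·(1 − 4.29/6.11) = 0.447

coefficient alpha = 0.447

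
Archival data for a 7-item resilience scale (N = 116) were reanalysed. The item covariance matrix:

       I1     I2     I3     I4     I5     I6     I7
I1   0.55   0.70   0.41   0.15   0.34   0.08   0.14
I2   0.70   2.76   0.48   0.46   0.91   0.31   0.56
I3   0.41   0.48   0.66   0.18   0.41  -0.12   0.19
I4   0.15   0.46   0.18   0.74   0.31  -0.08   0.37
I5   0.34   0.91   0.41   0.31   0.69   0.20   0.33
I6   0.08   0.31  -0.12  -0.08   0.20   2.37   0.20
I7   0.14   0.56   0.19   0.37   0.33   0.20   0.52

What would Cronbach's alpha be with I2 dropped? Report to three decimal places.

Remaining items: I1, I3, I4, I5, I6, I7 (k = 6).
Σσᵢ² = 0.55 + 0.66 + 0.74 + 0.69 + 2.37 + 0.52 = 5.53
σ²_total = 5.53 + 2 × 3.11 = 11.75
α (item deleted) = (6/5)·(1 − 5.53/11.75) = 0.635

α = 0.635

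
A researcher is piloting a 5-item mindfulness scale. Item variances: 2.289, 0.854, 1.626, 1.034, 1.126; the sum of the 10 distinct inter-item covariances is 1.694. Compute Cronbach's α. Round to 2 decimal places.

sum of item variances = 2.289 + 0.854 + 1.626 + 1.034 + 1.126 = 6.929
Sum of distinct covariances = 1.694
σ²_total = sum of item variances + 2·Σcov = 6.929 + 2 × 1.694 = 10.317
α = (5/4)·(1 − 6.929/10.317) = 0.41

Cronbach's α = 0.41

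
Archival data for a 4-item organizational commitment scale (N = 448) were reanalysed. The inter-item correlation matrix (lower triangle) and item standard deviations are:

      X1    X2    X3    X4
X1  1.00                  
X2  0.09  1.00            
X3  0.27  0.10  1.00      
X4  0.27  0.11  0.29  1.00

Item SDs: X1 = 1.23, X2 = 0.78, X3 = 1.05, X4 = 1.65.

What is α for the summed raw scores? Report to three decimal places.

Σσ²ᵢ = 1.23² + 0.78² + 1.05² + 1.65² = 5.9463
Covariances σ_ij = r_ij · s_i · s_j:
  σ(X1,X2) = 0.09 × 1.23 × 0.78 = 0.0863
  σ(X1,X3) = 0.27 × 1.23 × 1.05 = 0.3487
  σ(X1,X4) = 0.27 × 1.23 × 1.65 = 0.5480
  σ(X2,X3) = 0.10 × 0.78 × 1.05 = 0.0819
  σ(X2,X4) = 0.11 × 0.78 × 1.65 = 0.1416
  σ(X3,X4) = 0.29 × 1.05 × 1.65 = 0.5024
σ²_T = Σσ²ᵢ + 2·Σσ_ij = 5.9463 + 2 × 1.7089 = 9.3641
α = (4/3)·(1 − 5.9463/9.3641) = 0.487

α = 0.487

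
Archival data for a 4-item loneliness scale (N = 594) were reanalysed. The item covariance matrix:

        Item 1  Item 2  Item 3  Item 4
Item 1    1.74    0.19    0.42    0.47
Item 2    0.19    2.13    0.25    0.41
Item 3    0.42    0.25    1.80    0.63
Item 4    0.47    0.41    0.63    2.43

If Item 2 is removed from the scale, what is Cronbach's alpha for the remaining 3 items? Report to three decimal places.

α = 0.506

Remaining items: Item 1, Item 3, Item 4 (k = 3).
Σσ²ᵢ = 1.74 + 1.80 + 2.43 = 5.97
Var(T) = 5.97 + 2 × 1.52 = 9.01
α (item deleted) = (3/2)·(1 − 5.97/9.01) = 0.506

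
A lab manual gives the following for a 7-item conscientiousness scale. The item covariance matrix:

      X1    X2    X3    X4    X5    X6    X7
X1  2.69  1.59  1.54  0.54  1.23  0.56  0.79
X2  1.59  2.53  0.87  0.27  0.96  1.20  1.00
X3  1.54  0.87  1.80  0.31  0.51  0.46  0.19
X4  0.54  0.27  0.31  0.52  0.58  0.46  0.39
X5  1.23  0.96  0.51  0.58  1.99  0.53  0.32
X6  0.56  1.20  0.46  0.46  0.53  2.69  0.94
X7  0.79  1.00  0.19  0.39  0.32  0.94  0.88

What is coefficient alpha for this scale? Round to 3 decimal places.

α = 0.816

sum of item variances = 2.69 + 2.53 + 1.80 + 0.52 + 1.99 + 2.69 + 0.88 = 13.10
Σ_{i<j} σ_ij = 15.24
σ²_T = 13.10 + 2 × 15.24 = 43.58
α = (k/(k−1))·(1 − sum of item variances/σ²_T) = (7/6)·(1 − 13.10/43.58) = 0.816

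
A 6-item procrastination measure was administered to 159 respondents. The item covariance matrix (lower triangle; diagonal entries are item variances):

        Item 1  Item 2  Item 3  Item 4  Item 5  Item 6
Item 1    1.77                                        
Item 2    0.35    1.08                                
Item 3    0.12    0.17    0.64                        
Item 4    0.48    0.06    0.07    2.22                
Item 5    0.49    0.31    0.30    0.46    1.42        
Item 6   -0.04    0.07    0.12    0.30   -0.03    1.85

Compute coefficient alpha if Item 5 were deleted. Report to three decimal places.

Remaining items: Item 1, Item 2, Item 3, Item 4, Item 6 (k = 5).
Σσ²ᵢ = 1.77 + 1.08 + 0.64 + 2.22 + 1.85 = 7.56
σ²_total = 7.56 + 2 × 1.70 = 10.96
α (item deleted) = (5/4)·(1 − 7.56/10.96) = 0.388

α = 0.388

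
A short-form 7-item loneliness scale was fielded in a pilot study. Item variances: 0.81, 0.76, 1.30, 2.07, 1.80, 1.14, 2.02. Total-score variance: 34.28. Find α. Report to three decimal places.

sum of item variances = 0.81 + 0.76 + 1.30 + 2.07 + 1.80 + 1.14 + 2.02 = 9.90
α = (k/(k−1))·(1 − sum of item variances/σ²_T) = (7/6)·(1 − 9.90/34.28) = 0.830

α = 0.830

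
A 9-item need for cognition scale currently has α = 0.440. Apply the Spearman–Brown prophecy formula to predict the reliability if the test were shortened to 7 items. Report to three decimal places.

Length factor m = 7/9 = 0.7778
α' = m·α / (1 − (1−m)·α)
   = 7/9 × 0.440 / (1 − (1 − 7/9) × 0.440)
   = 0.3422 / 0.9022 = 0.379

predicted reliability = 0.379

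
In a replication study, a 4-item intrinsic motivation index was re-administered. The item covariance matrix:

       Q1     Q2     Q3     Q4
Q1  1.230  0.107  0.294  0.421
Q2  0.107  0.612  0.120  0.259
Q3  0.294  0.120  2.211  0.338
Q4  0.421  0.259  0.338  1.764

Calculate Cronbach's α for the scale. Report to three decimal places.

Cronbach's α = 0.461

ΣVar(i) = 1.230 + 0.612 + 2.211 + 1.764 = 5.817
Sum of the distinct covariances = 1.539
total variance = 5.817 + 2 × 1.539 = 8.895
α = (k/(k−1))·(1 − ΣVar(i)/total variance) = (4/3)·(1 − 5.817/8.895) = 0.461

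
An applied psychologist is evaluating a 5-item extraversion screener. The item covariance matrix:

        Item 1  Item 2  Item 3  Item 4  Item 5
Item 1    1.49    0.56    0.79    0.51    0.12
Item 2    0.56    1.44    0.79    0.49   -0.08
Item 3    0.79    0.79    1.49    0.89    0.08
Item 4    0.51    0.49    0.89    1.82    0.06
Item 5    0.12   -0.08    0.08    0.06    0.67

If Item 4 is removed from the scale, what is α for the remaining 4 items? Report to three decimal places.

Remaining items: Item 1, Item 2, Item 3, Item 5 (k = 4).
Σσ²ᵢ = 1.49 + 1.44 + 1.49 + 0.67 = 5.09
σ²_total = 5.09 + 2 × 2.26 = 9.61
α (item deleted) = (4/3)·(1 − 5.09/9.61) = 0.627

α = 0.627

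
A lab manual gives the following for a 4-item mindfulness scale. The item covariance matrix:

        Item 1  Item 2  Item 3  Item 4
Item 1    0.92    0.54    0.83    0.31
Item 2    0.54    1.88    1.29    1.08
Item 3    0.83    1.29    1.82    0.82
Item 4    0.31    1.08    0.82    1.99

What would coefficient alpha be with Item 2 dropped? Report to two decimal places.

α = 0.68

Remaining items: Item 1, Item 3, Item 4 (k = 3).
Σσ²ᵢ = 0.92 + 1.82 + 1.99 = 4.73
Var(T) = 4.73 + 2 × 1.96 = 8.65
α (item deleted) = (3/2)·(1 − 4.73/8.65) = 0.68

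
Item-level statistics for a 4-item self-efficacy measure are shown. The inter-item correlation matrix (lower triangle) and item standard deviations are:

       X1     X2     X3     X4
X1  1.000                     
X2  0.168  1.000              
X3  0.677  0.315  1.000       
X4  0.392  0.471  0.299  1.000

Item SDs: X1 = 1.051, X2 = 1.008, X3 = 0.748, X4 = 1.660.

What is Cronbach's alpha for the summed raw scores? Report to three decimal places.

α = 0.676

Σσ²ᵢ = 1.051² + 1.008² + 0.748² + 1.660² = 5.4358
Covariances σ_ij = r_ij · s_i · s_j:
  σ(X1,X2) = 0.168 × 1.051 × 1.008 = 0.1780
  σ(X1,X3) = 0.677 × 1.051 × 0.748 = 0.5322
  σ(X1,X4) = 0.392 × 1.051 × 1.660 = 0.6839
  σ(X2,X3) = 0.315 × 1.008 × 0.748 = 0.2375
  σ(X2,X4) = 0.471 × 1.008 × 1.660 = 0.7881
  σ(X3,X4) = 0.299 × 0.748 × 1.660 = 0.3713
σ²_T = Σσ²ᵢ + 2·Σσ_ij = 5.4358 + 2 × 2.7910 = 11.0178
α = (4/3)·(1 − 5.4358/11.0178) = 0.676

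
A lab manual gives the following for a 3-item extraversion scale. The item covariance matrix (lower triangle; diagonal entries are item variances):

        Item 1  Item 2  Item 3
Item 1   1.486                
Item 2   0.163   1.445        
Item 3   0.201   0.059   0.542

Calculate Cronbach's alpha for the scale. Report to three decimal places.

Cronbach's alpha = 0.294

ΣVar(i) = 1.486 + 1.445 + 0.542 = 3.473
Sum of off-diagonal covariances = 0.423
σ²_total = 3.473 + 2 × 0.423 = 4.319
α = (k/(k−1))·(1 − ΣVar(i)/σ²_total) = (3/2)·(1 − 3.473/4.319) = 0.294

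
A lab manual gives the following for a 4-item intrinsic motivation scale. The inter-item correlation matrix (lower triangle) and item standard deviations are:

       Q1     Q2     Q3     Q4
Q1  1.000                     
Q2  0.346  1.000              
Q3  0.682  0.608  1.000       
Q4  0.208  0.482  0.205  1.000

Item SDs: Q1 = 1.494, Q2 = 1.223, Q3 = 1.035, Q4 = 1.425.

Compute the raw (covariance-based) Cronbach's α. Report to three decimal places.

α = 0.723

Σσ²ᵢ = 1.494² + 1.223² + 1.035² + 1.425² = 6.8296
Covariances σ_ij = r_ij · s_i · s_j:
  σ(Q1,Q2) = 0.346 × 1.494 × 1.223 = 0.6322
  σ(Q1,Q3) = 0.682 × 1.494 × 1.035 = 1.0546
  σ(Q1,Q4) = 0.208 × 1.494 × 1.425 = 0.4428
  σ(Q2,Q3) = 0.608 × 1.223 × 1.035 = 0.7696
  σ(Q2,Q4) = 0.482 × 1.223 × 1.425 = 0.8400
  σ(Q3,Q4) = 0.205 × 1.035 × 1.425 = 0.3023
σ²_T = Σσ²ᵢ + 2·Σσ_ij = 6.8296 + 2 × 4.0415 = 14.9126
α = (4/3)·(1 − 6.8296/14.9126) = 0.723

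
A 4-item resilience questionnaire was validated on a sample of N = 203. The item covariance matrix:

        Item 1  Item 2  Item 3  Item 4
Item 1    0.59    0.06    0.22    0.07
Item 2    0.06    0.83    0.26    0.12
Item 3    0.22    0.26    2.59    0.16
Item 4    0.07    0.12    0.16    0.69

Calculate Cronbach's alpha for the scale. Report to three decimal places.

α = 0.366

ΣVar(i) = 0.59 + 0.83 + 2.59 + 0.69 = 4.70
Σ_{i<j} σ_ij = 0.89
total variance = 4.70 + 2 × 0.89 = 6.48
α = (k/(k−1))·(1 − ΣVar(i)/total variance) = (4/3)·(1 − 4.70/6.48) = 0.366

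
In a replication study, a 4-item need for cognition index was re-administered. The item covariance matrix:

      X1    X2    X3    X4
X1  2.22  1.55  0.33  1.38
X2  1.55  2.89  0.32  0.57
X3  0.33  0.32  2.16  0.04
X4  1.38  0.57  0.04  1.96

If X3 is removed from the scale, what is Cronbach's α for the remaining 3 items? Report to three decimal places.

Cronbach's α = 0.746

Remaining items: X1, X2, X4 (k = 3).
ΣVar(i) = 2.22 + 2.89 + 1.96 = 7.07
σ²_total = 7.07 + 2 × 3.50 = 14.07
α (item deleted) = (3/2)·(1 − 7.07/14.07) = 0.746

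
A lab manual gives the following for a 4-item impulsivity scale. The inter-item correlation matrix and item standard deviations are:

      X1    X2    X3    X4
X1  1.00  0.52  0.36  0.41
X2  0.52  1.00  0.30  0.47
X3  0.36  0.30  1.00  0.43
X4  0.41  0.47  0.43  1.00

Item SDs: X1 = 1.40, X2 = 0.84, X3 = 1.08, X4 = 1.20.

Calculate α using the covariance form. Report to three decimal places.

Σσ²ᵢ = 1.40² + 0.84² + 1.08² + 1.20² = 5.2720
Covariances σ_ij = r_ij · s_i · s_j:
  σ(X1,X2) = 0.52 × 1.40 × 0.84 = 0.6115
  σ(X1,X3) = 0.36 × 1.40 × 1.08 = 0.5443
  σ(X1,X4) = 0.41 × 1.40 × 1.20 = 0.6888
  σ(X2,X3) = 0.30 × 0.84 × 1.08 = 0.2722
  σ(X2,X4) = 0.47 × 0.84 × 1.20 = 0.4738
  σ(X3,X4) = 0.43 × 1.08 × 1.20 = 0.5573
σ²_T = Σσ²ᵢ + 2·Σσ_ij = 5.2720 + 2 × 3.1479 = 11.5678
α = (4/3)·(1 − 5.2720/11.5678) = 0.726

α = 0.726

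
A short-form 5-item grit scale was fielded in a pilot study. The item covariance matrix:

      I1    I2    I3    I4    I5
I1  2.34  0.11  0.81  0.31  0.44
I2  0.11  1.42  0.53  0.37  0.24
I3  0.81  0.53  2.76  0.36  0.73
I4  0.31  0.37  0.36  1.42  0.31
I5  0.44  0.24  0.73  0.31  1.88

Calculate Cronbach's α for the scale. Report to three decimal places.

Cronbach's α = 0.577

Σσᵢ² = 2.34 + 1.42 + 2.76 + 1.42 + 1.88 = 9.82
Sum of off-diagonal covariances = 4.21
total variance = 9.82 + 2 × 4.21 = 18.24
α = (k/(k−1))·(1 − Σσᵢ²/total variance) = (5/4)·(1 − 9.82/18.24) = 0.577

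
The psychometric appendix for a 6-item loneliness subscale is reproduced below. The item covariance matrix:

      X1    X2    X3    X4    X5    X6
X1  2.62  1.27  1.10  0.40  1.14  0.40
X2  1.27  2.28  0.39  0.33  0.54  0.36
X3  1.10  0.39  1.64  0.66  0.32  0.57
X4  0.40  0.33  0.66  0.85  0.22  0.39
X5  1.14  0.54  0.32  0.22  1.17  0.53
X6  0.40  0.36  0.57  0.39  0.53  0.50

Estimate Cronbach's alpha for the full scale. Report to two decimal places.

Σσ²ᵢ = 2.62 + 2.28 + 1.64 + 0.85 + 1.17 + 0.50 = 9.06
Sum of off-diagonal covariances = 8.62
σ²_T = 9.06 + 2 × 8.62 = 26.30
α = (k/(k−1))·(1 − Σσ²ᵢ/σ²_T) = (6/5)·(1 − 9.06/26.30) = 0.79

α = 0.79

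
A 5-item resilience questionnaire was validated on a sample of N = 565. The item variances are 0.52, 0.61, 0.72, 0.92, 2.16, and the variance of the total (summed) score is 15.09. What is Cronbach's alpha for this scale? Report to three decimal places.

Cronbach's alpha = 0.842

Σσᵢ² = 0.52 + 0.61 + 0.72 + 0.92 + 2.16 = 4.93
α = (k/(k−1))·(1 − Σσᵢ²/total variance) = (5/4)·(1 − 4.93/15.09) = 0.842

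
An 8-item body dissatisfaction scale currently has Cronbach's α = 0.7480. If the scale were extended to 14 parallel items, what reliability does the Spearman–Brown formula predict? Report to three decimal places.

Length factor m = 14/8 = 1.7500
α' = m·α / (1 + (m−1)·α)
   = 14/8 × 0.7480 / (1 + (14/8 − 1) × 0.7480)
   = 1.3090 / 1.5610 = 0.839

predicted reliability = 0.839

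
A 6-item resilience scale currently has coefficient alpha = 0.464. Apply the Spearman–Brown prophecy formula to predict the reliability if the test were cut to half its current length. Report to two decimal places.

predicted reliability = 0.30

Length factor m = 1/2
α' = m·α / (1 − (1−m)·α)
   = 1/2 × 0.464 / (1 − (1 − 1/2) × 0.464)
   = 0.2320 / 0.7680 = 0.30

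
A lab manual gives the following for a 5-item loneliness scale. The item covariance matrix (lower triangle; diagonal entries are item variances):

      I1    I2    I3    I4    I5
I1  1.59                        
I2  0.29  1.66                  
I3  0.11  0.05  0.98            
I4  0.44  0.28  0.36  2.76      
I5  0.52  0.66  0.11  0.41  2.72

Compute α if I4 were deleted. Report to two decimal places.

Remaining items: I1, I2, I3, I5 (k = 4).
Σσ²ᵢ = 1.59 + 1.66 + 0.98 + 2.72 = 6.95
σ²_T = 6.95 + 2 × 1.74 = 10.43
α (item deleted) = (4/3)·(1 − 6.95/10.43) = 0.44

α = 0.44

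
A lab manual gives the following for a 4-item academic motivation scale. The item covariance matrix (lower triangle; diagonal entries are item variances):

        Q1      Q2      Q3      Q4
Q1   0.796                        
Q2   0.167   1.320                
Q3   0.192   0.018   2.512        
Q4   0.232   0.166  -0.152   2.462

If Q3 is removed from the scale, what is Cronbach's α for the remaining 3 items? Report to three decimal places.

Cronbach's α = 0.297

Remaining items: Q1, Q2, Q4 (k = 3).
sum of item variances = 0.796 + 1.320 + 2.462 = 4.578
Var(T) = 4.578 + 2 × 0.565 = 5.708
α (item deleted) = (3/2)·(1 − 4.578/5.708) = 0.297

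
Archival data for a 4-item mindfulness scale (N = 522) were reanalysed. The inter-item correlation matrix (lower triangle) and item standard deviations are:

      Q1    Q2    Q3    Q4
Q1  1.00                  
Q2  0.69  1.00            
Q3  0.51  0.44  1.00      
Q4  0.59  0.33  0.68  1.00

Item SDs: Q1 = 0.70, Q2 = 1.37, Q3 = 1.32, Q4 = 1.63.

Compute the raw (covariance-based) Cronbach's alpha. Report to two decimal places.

Σσ²ᵢ = 0.70² + 1.37² + 1.32² + 1.63² = 6.7662
Covariances σ_ij = r_ij · s_i · s_j:
  σ(Q1,Q2) = 0.69 × 0.70 × 1.37 = 0.6617
  σ(Q1,Q3) = 0.51 × 0.70 × 1.32 = 0.4712
  σ(Q1,Q4) = 0.59 × 0.70 × 1.63 = 0.6732
  σ(Q2,Q3) = 0.44 × 1.37 × 1.32 = 0.7957
  σ(Q2,Q4) = 0.33 × 1.37 × 1.63 = 0.7369
  σ(Q3,Q4) = 0.68 × 1.32 × 1.63 = 1.4631
σ²_T = Σσ²ᵢ + 2·Σσ_ij = 6.7662 + 2 × 4.8018 = 16.3698
α = (4/3)·(1 − 6.7662/16.3698) = 0.78

Cronbach's alpha = 0.78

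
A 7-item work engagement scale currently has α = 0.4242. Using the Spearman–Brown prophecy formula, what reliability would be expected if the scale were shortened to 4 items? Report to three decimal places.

Length factor m = 4/7 = 0.5714
α' = m·α / (1 − (1−m)·α)
   = 4/7 × 0.4242 / (1 − (1 − 4/7) × 0.4242)
   = 0.2424 / 0.8182 = 0.296

predicted reliability = 0.296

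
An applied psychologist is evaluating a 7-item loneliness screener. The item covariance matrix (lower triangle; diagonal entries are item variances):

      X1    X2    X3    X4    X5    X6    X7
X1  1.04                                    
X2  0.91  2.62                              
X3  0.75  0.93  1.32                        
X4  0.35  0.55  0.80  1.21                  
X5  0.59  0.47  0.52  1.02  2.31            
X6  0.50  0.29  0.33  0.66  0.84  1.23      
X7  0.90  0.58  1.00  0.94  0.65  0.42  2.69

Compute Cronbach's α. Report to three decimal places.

sum of item variances = 1.04 + 2.62 + 1.32 + 1.21 + 2.31 + 1.23 + 2.69 = 12.42
Σ_{i<j} σ_ij = 14.00
σ²_T = 12.42 + 2 × 14.00 = 40.42
α = (k/(k−1))·(1 − sum of item variances/σ²_T) = (7/6)·(1 − 12.42/40.42) = 0.808

Cronbach's α = 0.808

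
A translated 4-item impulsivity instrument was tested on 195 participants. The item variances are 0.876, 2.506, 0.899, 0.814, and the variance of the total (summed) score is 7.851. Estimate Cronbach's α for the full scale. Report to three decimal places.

sum of item variances = 0.876 + 2.506 + 0.899 + 0.814 = 5.095
α = (k/(k−1))·(1 − sum of item variances/total variance) = (4/3)·(1 − 5.095/7.851) = 0.468

α = 0.468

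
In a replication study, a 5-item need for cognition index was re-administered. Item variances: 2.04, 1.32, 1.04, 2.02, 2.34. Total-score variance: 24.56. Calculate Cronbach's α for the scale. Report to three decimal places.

ΣVar(i) = 2.04 + 1.32 + 1.04 + 2.02 + 2.34 = 8.76
α = (k/(k−1))·(1 − ΣVar(i)/Var(T)) = (5/4)·(1 − 8.76/24.56) = 0.804

Cronbach's α = 0.804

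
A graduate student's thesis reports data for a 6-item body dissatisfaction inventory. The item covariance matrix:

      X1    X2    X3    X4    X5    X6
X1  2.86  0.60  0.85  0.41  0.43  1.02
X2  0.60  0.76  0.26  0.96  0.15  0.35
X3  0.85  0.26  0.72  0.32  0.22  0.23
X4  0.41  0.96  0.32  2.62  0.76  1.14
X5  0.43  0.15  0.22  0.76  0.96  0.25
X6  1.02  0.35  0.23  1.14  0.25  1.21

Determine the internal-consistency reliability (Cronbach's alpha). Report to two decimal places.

Σσᵢ² = 2.86 + 0.76 + 0.72 + 2.62 + 0.96 + 1.21 = 9.13
Σ_{i<j} σ_ij = 7.95
σ²_T = 9.13 + 2 × 7.95 = 25.03
α = (k/(k−1))·(1 − Σσᵢ²/σ²_T) = (6/5)·(1 − 9.13/25.03) = 0.76

α = 0.76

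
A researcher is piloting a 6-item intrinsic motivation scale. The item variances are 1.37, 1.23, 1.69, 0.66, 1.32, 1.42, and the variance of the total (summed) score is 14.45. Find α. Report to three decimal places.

Σσ²ᵢ = 1.37 + 1.23 + 1.69 + 0.66 + 1.32 + 1.42 = 7.69
α = (k/(k−1))·(1 − Σσ²ᵢ/total variance) = (6/5)·(1 − 7.69/14.45) = 0.561

α = 0.561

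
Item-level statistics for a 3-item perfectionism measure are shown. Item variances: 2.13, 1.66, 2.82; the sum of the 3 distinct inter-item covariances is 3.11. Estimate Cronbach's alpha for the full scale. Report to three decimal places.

α = 0.727

Σσᵢ² = 2.13 + 1.66 + 2.82 = 6.61
Sum of distinct covariances = 3.11
total variance = Σσᵢ² + 2·Σcov = 6.61 + 2 × 3.11 = 12.83
α = (3/2)·(1 − 6.61/12.83) = 0.727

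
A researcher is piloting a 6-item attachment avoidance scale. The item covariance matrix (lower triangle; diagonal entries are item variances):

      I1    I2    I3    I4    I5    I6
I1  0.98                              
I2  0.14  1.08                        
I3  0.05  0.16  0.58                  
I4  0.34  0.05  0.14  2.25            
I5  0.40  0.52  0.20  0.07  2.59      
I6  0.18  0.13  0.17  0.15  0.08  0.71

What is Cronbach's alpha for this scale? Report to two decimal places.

Σσᵢ² = 0.98 + 1.08 + 0.58 + 2.25 + 2.59 + 0.71 = 8.19
Sum of the distinct covariances = 2.78
Var(T) = 8.19 + 2 × 2.78 = 13.75
α = (k/(k−1))·(1 − Σσᵢ²/Var(T)) = (6/5)·(1 − 8.19/13.75) = 0.49

α = 0.49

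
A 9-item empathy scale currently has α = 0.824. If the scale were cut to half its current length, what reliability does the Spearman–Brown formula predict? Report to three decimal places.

Length factor m = 1/2
α' = m·α / (1 − (1−m)·α)
   = 1/2 × 0.824 / (1 − (1 − 1/2) × 0.824)
   = 0.4120 / 0.5880 = 0.701

predicted reliability = 0.701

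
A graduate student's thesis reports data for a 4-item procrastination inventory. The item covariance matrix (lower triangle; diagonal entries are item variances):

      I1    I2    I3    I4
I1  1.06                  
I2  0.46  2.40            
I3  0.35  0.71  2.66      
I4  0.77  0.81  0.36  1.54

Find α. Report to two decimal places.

α = 0.63

sum of item variances = 1.06 + 2.40 + 2.66 + 1.54 = 7.66
Sum of off-diagonal covariances = 3.46
σ²_T = 7.66 + 2 × 3.46 = 14.58
α = (k/(k−1))·(1 − sum of item variances/σ²_T) = (4/3)·(1 − 7.66/14.58) = 0.63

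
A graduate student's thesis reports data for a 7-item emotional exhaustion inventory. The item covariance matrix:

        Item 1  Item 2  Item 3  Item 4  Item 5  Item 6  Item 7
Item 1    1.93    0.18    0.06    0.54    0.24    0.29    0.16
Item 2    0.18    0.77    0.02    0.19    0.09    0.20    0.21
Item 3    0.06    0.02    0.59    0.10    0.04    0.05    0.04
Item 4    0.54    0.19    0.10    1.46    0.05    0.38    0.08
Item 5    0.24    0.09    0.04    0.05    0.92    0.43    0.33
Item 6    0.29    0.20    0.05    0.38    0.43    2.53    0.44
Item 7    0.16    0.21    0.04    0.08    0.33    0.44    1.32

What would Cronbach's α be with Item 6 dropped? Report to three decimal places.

Remaining items: Item 1, Item 2, Item 3, Item 4, Item 5, Item 7 (k = 6).
sum of item variances = 1.93 + 0.77 + 0.59 + 1.46 + 0.92 + 1.32 = 6.99
σ²_T = 6.99 + 2 × 2.33 = 11.65
α (item deleted) = (6/5)·(1 − 6.99/11.65) = 0.480

Cronbach's α = 0.480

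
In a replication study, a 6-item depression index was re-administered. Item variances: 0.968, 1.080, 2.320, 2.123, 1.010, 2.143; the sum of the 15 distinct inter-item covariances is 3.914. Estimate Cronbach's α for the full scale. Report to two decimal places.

Σσᵢ² = 0.968 + 1.080 + 2.320 + 2.123 + 1.010 + 2.143 = 9.644
Sum of distinct covariances = 3.914
Var(T) = Σσᵢ² + 2·Σcov = 9.644 + 2 × 3.914 = 17.472
α = (6/5)·(1 − 9.644/17.472) = 0.54

Cronbach's α = 0.54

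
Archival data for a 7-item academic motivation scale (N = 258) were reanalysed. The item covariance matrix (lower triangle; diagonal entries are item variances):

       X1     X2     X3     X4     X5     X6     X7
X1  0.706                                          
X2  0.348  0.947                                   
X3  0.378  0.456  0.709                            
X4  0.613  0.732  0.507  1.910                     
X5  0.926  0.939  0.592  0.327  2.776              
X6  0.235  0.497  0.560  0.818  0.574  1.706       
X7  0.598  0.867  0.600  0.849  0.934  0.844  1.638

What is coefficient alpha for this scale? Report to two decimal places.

Σσ²ᵢ = 0.706 + 0.947 + 0.709 + 1.910 + 2.776 + 1.706 + 1.638 = 10.392
Sum of the distinct covariances = 13.194
total variance = 10.392 + 2 × 13.194 = 36.780
α = (k/(k−1))·(1 − Σσ²ᵢ/total variance) = (7/6)·(1 − 10.392/36.780) = 0.84

coefficient alpha = 0.84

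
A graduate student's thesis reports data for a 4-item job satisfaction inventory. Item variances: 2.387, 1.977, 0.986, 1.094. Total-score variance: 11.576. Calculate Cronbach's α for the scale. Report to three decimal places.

α = 0.591

ΣVar(i) = 2.387 + 1.977 + 0.986 + 1.094 = 6.444
α = (k/(k−1))·(1 − ΣVar(i)/Var(T)) = (4/3)·(1 − 6.444/11.576) = 0.591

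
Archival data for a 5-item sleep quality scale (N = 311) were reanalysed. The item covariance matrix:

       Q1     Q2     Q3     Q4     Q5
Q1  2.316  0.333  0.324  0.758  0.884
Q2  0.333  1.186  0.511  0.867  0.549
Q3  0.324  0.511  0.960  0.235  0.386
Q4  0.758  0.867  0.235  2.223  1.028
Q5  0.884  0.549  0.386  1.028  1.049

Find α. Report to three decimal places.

α = 0.754

Σσᵢ² = 2.316 + 1.186 + 0.960 + 2.223 + 1.049 = 7.734
Sum of the distinct covariances = 5.875
σ²_T = 7.734 + 2 × 5.875 = 19.484
α = (k/(k−1))·(1 − Σσᵢ²/σ²_T) = (5/4)·(1 − 7.734/19.484) = 0.754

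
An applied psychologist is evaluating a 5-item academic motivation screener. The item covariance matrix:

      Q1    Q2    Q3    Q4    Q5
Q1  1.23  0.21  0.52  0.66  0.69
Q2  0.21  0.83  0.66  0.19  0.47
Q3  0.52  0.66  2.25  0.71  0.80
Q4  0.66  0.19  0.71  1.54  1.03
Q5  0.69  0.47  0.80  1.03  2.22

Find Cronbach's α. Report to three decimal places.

sum of item variances = 1.23 + 0.83 + 2.25 + 1.54 + 2.22 = 8.07
Sum of the distinct covariances = 5.94
σ²_T = 8.07 + 2 × 5.94 = 19.95
α = (k/(k−1))·(1 − sum of item variances/σ²_T) = (5/4)·(1 − 8.07/19.95) = 0.744

Cronbach's α = 0.744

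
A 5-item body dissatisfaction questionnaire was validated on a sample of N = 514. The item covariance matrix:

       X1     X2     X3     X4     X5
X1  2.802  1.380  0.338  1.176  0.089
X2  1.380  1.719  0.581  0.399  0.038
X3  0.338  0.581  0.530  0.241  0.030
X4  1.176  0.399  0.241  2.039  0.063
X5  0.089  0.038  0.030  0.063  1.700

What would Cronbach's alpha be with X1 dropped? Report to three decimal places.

Cronbach's alpha = 0.415

Remaining items: X2, X3, X4, X5 (k = 4).
Σσ²ᵢ = 1.719 + 0.530 + 2.039 + 1.700 = 5.988
σ²_total = 5.988 + 2 × 1.352 = 8.692
α (item deleted) = (4/3)·(1 − 5.988/8.692) = 0.415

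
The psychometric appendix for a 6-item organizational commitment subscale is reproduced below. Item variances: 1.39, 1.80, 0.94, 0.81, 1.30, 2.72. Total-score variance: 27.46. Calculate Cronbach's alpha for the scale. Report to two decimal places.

Σσ²ᵢ = 1.39 + 1.80 + 0.94 + 0.81 + 1.30 + 2.72 = 8.96
α = (k/(k−1))·(1 − Σσ²ᵢ/Var(T)) = (6/5)·(1 − 8.96/27.46) = 0.81

α = 0.81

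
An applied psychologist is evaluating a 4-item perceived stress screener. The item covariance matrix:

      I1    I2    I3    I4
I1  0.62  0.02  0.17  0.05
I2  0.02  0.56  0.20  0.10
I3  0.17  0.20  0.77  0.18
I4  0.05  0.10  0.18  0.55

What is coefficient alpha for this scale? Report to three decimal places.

sum of item variances = 0.62 + 0.56 + 0.77 + 0.55 = 2.50
Sum of the distinct covariances = 0.72
Var(T) = 2.50 + 2 × 0.72 = 3.94
α = (k/(k−1))·(1 − sum of item variances/Var(T)) = (4/3)·(1 − 2.50/3.94) = 0.487

coefficient alpha = 0.487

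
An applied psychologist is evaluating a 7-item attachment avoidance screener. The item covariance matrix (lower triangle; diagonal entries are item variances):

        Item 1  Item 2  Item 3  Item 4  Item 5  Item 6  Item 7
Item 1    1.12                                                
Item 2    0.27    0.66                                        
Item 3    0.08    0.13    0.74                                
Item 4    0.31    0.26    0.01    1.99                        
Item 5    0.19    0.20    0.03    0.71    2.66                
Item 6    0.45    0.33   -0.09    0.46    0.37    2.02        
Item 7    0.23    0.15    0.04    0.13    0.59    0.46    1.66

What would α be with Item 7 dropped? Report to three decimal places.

Remaining items: Item 1, Item 2, Item 3, Item 4, Item 5, Item 6 (k = 6).
sum of item variances = 1.12 + 0.66 + 0.74 + 1.99 + 2.66 + 2.02 = 9.19
Var(T) = 9.19 + 2 × 3.71 = 16.61
α (item deleted) = (6/5)·(1 − 9.19/16.61) = 0.536

α = 0.536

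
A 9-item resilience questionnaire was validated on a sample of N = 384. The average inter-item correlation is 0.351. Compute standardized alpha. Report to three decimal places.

standardized alpha = 0.830

Standardized α = k·r̄ / (1 + (k−1)·r̄) = 9 × 0.351 / (1 + 8 × 0.351)
  = 3.1590 / 3.8080 = 0.830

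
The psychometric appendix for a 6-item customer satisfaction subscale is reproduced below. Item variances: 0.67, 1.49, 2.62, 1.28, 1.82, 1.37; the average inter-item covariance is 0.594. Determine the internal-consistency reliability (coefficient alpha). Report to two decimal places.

coefficient alpha = 0.79

Σσᵢ² = 0.67 + 1.49 + 2.62 + 1.28 + 1.82 + 1.37 = 9.25
Sum of the 15 distinct covariances = 15 × 0.594 = 8.910
σ²_total = Σσᵢ² + 2·Σcov = 9.25 + 2 × 8.910 = 27.070
α = (6/5)·(1 − 9.25/27.070) = 0.79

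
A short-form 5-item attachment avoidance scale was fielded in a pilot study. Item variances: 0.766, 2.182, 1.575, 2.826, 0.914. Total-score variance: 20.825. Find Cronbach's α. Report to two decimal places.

Σσ²ᵢ = 0.766 + 2.182 + 1.575 + 2.826 + 0.914 = 8.263
α = (k/(k−1))·(1 − Σσ²ᵢ/total variance) = (5/4)·(1 − 8.263/20.825) = 0.75

α = 0.75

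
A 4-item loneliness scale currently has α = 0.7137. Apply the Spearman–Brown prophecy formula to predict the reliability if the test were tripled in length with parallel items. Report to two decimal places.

predicted reliability = 0.88

Length factor m = 3
α' = m·α / (1 + (m−1)·α)
   = 3 × 0.7137 / (1 + (3 − 1) × 0.7137)
   = 2.1411 / 2.4274 = 0.88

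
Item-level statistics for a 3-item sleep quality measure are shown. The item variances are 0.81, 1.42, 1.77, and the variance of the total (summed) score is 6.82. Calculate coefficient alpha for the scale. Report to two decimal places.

α = 0.62

Σσᵢ² = 0.81 + 1.42 + 1.77 = 4.00
α = (k/(k−1))·(1 − Σσᵢ²/total variance) = (3/2)·(1 − 4.00/6.82) = 0.62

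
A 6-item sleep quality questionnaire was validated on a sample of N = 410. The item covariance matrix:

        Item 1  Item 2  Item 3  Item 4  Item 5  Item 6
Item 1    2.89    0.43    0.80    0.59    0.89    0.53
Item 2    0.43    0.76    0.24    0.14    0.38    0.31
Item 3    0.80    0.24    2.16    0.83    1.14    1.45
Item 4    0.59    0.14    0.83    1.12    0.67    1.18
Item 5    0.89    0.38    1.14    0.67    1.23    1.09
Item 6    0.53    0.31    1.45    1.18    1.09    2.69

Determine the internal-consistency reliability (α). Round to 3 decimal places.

α = 0.796

Σσᵢ² = 2.89 + 0.76 + 2.16 + 1.12 + 1.23 + 2.69 = 10.85
Σ_{i<j} σ_ij = 10.67
σ²_T = 10.85 + 2 × 10.67 = 32.19
α = (k/(k−1))·(1 − Σσᵢ²/σ²_T) = (6/5)·(1 − 10.85/32.19) = 0.796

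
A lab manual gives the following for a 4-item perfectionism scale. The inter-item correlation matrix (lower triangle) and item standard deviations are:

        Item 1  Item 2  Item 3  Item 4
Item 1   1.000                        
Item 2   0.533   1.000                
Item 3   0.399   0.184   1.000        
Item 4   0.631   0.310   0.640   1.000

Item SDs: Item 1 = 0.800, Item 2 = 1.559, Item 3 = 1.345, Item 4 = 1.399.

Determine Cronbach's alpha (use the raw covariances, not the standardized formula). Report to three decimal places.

α = 0.724

Σσ²ᵢ = 0.800² + 1.559² + 1.345² + 1.399² = 6.8367
Covariances σ_ij = r_ij · s_i · s_j:
  σ(Item 1,Item 2) = 0.533 × 0.800 × 1.559 = 0.6648
  σ(Item 1,Item 3) = 0.399 × 0.800 × 1.345 = 0.4293
  σ(Item 1,Item 4) = 0.631 × 0.800 × 1.399 = 0.7062
  σ(Item 2,Item 3) = 0.184 × 1.559 × 1.345 = 0.3858
  σ(Item 2,Item 4) = 0.310 × 1.559 × 1.399 = 0.6761
  σ(Item 3,Item 4) = 0.640 × 1.345 × 1.399 = 1.2043
σ²_T = Σσ²ᵢ + 2·Σσ_ij = 6.8367 + 2 × 4.0665 = 14.9697
α = (4/3)·(1 − 6.8367/14.9697) = 0.724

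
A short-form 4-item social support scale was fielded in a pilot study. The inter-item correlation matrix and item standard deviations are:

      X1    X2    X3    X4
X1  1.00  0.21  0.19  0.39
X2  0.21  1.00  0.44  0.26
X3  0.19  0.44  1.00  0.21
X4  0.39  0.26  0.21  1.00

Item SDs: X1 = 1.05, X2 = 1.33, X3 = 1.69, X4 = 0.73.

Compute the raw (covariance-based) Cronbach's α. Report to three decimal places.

Σσ²ᵢ = 1.05² + 1.33² + 1.69² + 0.73² = 6.2604
Covariances σ_ij = r_ij · s_i · s_j:
  σ(X1,X2) = 0.21 × 1.05 × 1.33 = 0.2933
  σ(X1,X3) = 0.19 × 1.05 × 1.69 = 0.3372
  σ(X1,X4) = 0.39 × 1.05 × 0.73 = 0.2989
  σ(X2,X3) = 0.44 × 1.33 × 1.69 = 0.9890
  σ(X2,X4) = 0.26 × 1.33 × 0.73 = 0.2524
  σ(X3,X4) = 0.21 × 1.69 × 0.73 = 0.2591
σ²_T = Σσ²ᵢ + 2·Σσ_ij = 6.2604 + 2 × 2.4299 = 11.1202
α = (4/3)·(1 − 6.2604/11.1202) = 0.583

α = 0.583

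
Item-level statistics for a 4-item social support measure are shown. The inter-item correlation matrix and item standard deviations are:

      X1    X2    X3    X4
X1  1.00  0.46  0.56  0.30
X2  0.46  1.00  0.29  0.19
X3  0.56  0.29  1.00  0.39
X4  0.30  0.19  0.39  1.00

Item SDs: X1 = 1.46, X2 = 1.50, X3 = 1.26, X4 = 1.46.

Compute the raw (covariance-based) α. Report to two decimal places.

α = 0.69

Σσ²ᵢ = 1.46² + 1.50² + 1.26² + 1.46² = 8.1008
Covariances σ_ij = r_ij · s_i · s_j:
  σ(X1,X2) = 0.46 × 1.46 × 1.50 = 1.0074
  σ(X1,X3) = 0.56 × 1.46 × 1.26 = 1.0302
  σ(X1,X4) = 0.30 × 1.46 × 1.46 = 0.6395
  σ(X2,X3) = 0.29 × 1.50 × 1.26 = 0.5481
  σ(X2,X4) = 0.19 × 1.50 × 1.46 = 0.4161
  σ(X3,X4) = 0.39 × 1.26 × 1.46 = 0.7174
σ²_T = Σσ²ᵢ + 2·Σσ_ij = 8.1008 + 2 × 4.3587 = 16.8182
α = (4/3)·(1 − 8.1008/16.8182) = 0.69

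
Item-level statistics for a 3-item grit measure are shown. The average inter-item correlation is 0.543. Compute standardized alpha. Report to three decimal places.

Standardized α = k·r̄ / (1 + (k−1)·r̄) = 3 × 0.543 / (1 + 2 × 0.543)
  = 1.6290 / 2.0860 = 0.781

standardized alpha = 0.781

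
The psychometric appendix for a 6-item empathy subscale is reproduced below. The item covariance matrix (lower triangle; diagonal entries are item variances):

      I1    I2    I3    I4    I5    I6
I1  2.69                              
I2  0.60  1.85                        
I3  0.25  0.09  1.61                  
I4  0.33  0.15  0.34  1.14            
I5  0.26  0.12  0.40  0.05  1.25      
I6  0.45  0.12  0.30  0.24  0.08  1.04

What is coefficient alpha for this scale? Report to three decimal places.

Σσ²ᵢ = 2.69 + 1.85 + 1.61 + 1.14 + 1.25 + 1.04 = 9.58
Σ_{i<j} σ_ij = 3.78
σ²_T = 9.58 + 2 × 3.78 = 17.14
α = (k/(k−1))·(1 − Σσ²ᵢ/σ²_T) = (6/5)·(1 − 9.58/17.14) = 0.529

α = 0.529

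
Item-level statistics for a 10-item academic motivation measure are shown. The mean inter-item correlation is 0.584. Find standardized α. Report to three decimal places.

standardized α = 0.934

Standardized α = k·r̄ / (1 + (k−1)·r̄) = 10 × 0.584 / (1 + 9 × 0.584)
  = 5.8400 / 6.2560 = 0.934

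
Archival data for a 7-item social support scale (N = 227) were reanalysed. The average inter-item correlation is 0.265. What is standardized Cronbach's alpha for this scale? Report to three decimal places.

α = 0.716

Standardized α = k·r̄ / (1 + (k−1)·r̄) = 7 × 0.265 / (1 + 6 × 0.265)
  = 1.8550 / 2.5900 = 0.716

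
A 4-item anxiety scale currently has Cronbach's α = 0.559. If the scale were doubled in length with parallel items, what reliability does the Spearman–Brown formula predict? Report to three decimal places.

predicted reliability = 0.717

Length factor m = 2
α' = m·α / (1 + (m−1)·α)
   = 2 × 0.559 / (1 + (2 − 1) × 0.559)
   = 1.1180 / 1.5590 = 0.717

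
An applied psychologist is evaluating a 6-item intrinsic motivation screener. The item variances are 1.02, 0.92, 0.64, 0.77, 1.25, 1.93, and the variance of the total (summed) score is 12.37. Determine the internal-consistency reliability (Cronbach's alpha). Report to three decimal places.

Cronbach's alpha = 0.567

ΣVar(i) = 1.02 + 0.92 + 0.64 + 0.77 + 1.25 + 1.93 = 6.53
α = (k/(k−1))·(1 − ΣVar(i)/Var(T)) = (6/5)·(1 − 6.53/12.37) = 0.567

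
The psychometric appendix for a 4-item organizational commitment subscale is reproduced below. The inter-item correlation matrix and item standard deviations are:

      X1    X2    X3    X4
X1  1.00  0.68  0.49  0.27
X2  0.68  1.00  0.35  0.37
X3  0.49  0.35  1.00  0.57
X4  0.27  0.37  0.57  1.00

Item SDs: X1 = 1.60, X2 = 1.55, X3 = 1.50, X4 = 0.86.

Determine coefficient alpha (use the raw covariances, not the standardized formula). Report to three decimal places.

Σσ²ᵢ = 1.60² + 1.55² + 1.50² + 0.86² = 7.9521
Covariances σ_ij = r_ij · s_i · s_j:
  σ(X1,X2) = 0.68 × 1.60 × 1.55 = 1.6864
  σ(X1,X3) = 0.49 × 1.60 × 1.50 = 1.1760
  σ(X1,X4) = 0.27 × 1.60 × 0.86 = 0.3715
  σ(X2,X3) = 0.35 × 1.55 × 1.50 = 0.8137
  σ(X2,X4) = 0.37 × 1.55 × 0.86 = 0.4932
  σ(X3,X4) = 0.57 × 1.50 × 0.86 = 0.7353
σ²_T = Σσ²ᵢ + 2·Σσ_ij = 7.9521 + 2 × 5.2761 = 18.5043
α = (4/3)·(1 − 7.9521/18.5043) = 0.760

coefficient alpha = 0.760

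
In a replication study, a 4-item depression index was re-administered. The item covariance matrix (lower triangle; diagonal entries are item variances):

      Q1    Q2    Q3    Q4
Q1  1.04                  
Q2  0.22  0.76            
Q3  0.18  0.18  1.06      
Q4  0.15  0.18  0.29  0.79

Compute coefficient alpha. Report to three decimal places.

Σσ²ᵢ = 1.04 + 0.76 + 1.06 + 0.79 = 3.65
Σ_{i<j} σ_ij = 1.20
total variance = 3.65 + 2 × 1.20 = 6.05
α = (k/(k−1))·(1 − Σσ²ᵢ/total variance) = (4/3)·(1 − 3.65/6.05) = 0.529

α = 0.529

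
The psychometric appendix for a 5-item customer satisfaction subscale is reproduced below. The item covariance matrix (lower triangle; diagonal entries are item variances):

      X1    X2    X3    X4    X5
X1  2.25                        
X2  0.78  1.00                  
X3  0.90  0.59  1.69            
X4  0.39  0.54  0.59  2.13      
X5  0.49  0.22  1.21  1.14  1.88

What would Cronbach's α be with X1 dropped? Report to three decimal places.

α = 0.749

Remaining items: X2, X3, X4, X5 (k = 4).
Σσ²ᵢ = 1.00 + 1.69 + 2.13 + 1.88 = 6.70
Var(T) = 6.70 + 2 × 4.29 = 15.28
α (item deleted) = (4/3)·(1 − 6.70/15.28) = 0.749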